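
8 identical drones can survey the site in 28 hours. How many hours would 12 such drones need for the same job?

Total work is 8·28 = 224 drone-hours.
With 12 drones: 224/12 = 56/3 hours.

56/3 hours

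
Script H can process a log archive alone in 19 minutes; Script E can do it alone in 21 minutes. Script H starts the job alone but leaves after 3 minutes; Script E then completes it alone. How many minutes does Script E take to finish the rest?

In 3 minutes Script H does 3/19 of the job, leaving 16/19.
Script E works at 1/21 per minute, so finishing takes 16/19 ÷ 1/21 = 336/19 minutes.

336/19 minutes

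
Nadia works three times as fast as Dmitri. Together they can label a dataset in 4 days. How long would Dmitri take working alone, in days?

16 days

Let Dmitri's rate be r; then Nadia's rate is 3r, so together (3 + 1)r = 4r = 1/4.
Thus r = 1/16 per day.
Dmitri alone: 16 days; Nadia alone: 16/3 days.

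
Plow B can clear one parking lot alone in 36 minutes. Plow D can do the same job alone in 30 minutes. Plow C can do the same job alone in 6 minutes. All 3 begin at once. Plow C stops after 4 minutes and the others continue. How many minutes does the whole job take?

In the first 4 minutes the combined rate is 41/180, so 41/45 of the job is done, leaving 4/45.
After plow C leaves the rate is 11/180 per minute; the remaining 4/45 takes 16/11 minutes.
Total = 4 + 16/11 = 60/11 minutes.

60/11 minutes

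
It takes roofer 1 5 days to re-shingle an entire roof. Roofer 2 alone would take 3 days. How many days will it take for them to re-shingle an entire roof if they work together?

15/8 days

Combined rate: 1/5 + 1/3 = (3 + 5)/15 = 8/15 per day.
Time = 1 ÷ (8/15) = 15/8 days.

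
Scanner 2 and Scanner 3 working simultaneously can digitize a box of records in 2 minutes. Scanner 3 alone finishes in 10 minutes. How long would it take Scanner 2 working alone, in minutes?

5/2 minutes

Combined rate is 1/2 per minute.
Known contribution: 1/10 per minute.
So Scanner 2's rate is 1/2 − 1/10 = 2/5, meaning 5/2 minutes alone.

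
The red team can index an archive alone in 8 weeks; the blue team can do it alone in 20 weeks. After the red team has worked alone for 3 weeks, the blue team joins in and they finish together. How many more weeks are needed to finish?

25/7 weeks

In 3 weeks the red team does 3/8 of the job, leaving 5/8.
The red team and the blue team together work at 7/40 per week, so finishing takes 5/8 ÷ 7/40 = 25/7 weeks.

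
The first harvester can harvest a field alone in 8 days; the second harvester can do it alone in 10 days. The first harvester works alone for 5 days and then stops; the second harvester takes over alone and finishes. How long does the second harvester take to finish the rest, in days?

In 5 days the first harvester does 5/8 of the job, leaving 3/8.
The second harvester works at 1/10 per day, so finishing takes 3/8 ÷ 1/10 = 15/4 days.

15/4 days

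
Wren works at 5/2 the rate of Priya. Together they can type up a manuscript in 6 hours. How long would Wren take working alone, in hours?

Let Priya's rate be r; then Wren's rate is (5/2)r, so together (5/2 + 1)r = (7/2)r = 1/6.
Thus r = 1/21 per hour.
Priya alone: 21 hours; Wren alone: 42/5 hours.

42/5 hours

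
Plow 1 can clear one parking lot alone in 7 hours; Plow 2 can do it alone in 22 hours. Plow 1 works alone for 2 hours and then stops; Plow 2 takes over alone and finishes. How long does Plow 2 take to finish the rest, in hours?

110/7 hours

In 2 hours Plow 1 does 2/7 of the job, leaving 5/7.
Plow 2 works at 1/22 per hour, so finishing takes 5/7 ÷ 1/22 = 110/7 hours.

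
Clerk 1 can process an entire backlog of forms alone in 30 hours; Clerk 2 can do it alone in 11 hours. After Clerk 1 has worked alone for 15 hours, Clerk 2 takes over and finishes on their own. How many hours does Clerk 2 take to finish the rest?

In 15 hours Clerk 1 does 15/30 = 1/2 of the job, leaving 1/2.
Clerk 2 works at 1/11 per hour, so finishing takes 1/2 ÷ 1/11 = 11/2 hours.

11/2 hours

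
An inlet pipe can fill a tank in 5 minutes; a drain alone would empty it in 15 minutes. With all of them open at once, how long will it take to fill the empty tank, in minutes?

Net rate = 1/5 − 1/15 = (3 − 1)/15 = 2/15 per minute.
Filling time = 1 ÷ (2/15) = 15/2 minutes.

15/2 minutes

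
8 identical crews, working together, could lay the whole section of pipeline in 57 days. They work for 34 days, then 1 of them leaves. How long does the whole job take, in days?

One crew does 1/456 of the job per day.
After 34 days with 8 crews, 34/57 is done (23/57 left).
With 7 crews the rate is 7/456, so the rest takes 23/57 ÷ 7/456 = 184/7 days.
Total = 34 + 184/7 = 422/7 days.

422/7 days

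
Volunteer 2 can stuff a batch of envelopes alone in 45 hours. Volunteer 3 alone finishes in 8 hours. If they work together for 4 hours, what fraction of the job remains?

37/90

Combined rate: 1/45 + 1/8 = (8 + 45)/360 = 53/360 per hour.
In 4 hours they complete 4·53/360 = 53/90 of the job.
So 37/90 remains.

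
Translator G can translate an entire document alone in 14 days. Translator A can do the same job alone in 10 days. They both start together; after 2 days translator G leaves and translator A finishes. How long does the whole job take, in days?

In the first 2 days the combined rate is 6/35, so 12/35 of the job is done, leaving 23/35.
After translator G leaves the rate is 1/10 per day; the remaining 23/35 takes 46/7 days.
Total = 2 + 46/7 = 60/7 days.

60/7 days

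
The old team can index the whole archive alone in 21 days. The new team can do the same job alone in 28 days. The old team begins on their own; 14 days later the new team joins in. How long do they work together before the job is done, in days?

In the first 14 days the old team alone does 14/21 = 2/3 of the job, leaving 1/3.
Once everyone is working, combined rate: 1/21 + 1/28 = (4 + 3)/84 = 7/84 = 1/12 per day.
Remaining 1/3 at 1/12 per day takes 4 days.

4 days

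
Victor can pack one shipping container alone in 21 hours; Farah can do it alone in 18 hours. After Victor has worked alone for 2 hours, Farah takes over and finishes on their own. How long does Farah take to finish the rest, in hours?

In 2 hours Victor does 2/21 of the job, leaving 19/21.
Farah works at 1/18 per hour, so finishing takes 19/21 ÷ 1/18 = 114/7 hours.

114/7 hours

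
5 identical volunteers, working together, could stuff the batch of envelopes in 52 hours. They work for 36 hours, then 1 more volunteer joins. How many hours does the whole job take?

One volunteer does 1/260 of the job per hour.
After 36 hours with 5 volunteers, 9/13 is done (4/13 left).
With 6 volunteers the rate is 6/260 = 3/130, so the rest takes 4/13 ÷ 3/130 = 40/3 hours.
Total = 36 + 40/3 = 148/3 hours.

148/3 hours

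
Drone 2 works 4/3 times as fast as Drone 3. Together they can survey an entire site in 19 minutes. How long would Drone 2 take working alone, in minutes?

133/4 minutes

Let Drone 3's rate be r; then Drone 2's rate is (4/3)r, so together (4/3 + 1)r = (7/3)r = 1/19.
Thus r = 3/133 per minute.
Drone 3 alone: 133/3 minutes; Drone 2 alone: 133/4 minutes.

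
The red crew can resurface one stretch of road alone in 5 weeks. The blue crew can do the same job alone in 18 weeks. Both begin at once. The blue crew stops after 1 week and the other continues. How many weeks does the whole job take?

In the first 1 week the combined rate is 23/90, so 23/90 of the job is done, leaving 67/90.
After the blue crew leaves the rate is 1/5 per week; the remaining 67/90 takes 67/18 weeks.
Total = 1 + 67/18 = 85/18 weeks.

85/18 weeks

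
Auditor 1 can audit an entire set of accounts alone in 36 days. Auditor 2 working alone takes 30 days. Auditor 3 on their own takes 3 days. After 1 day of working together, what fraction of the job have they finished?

71/180

Combined rate: 1/36 + 1/30 + 1/3 = (5 + 6 + 60)/180 = 71/180 per day.
In 1 day they complete 1·71/180 = 71/180 of the job.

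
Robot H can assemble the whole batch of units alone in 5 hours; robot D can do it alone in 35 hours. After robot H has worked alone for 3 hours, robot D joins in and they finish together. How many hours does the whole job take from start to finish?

In 3 hours robot H does 3/5 of the job, leaving 2/5.
Robot H and robot D together work at 8/35 per hour, so finishing takes 2/5 ÷ 8/35 = 7/4 hours.
Total time = 3 + 7/4 = 19/4 hours.

19/4 hours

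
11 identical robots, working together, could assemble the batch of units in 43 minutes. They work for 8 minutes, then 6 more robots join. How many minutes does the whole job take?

521/17 minutes

One robot does 1/473 of the job per minute.
After 8 minutes with 11 robots, 8/43 is done (35/43 left).
With 17 robots the rate is 17/473, so the rest takes 35/43 ÷ 17/473 = 385/17 minutes.
Total = 8 + 385/17 = 521/17 minutes.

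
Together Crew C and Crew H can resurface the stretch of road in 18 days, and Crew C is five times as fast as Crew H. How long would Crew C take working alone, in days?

Let Crew H's rate be r; then Crew C's rate is 5r, so together (5 + 1)r = 6r = 1/18.
Thus r = 1/108 per day.
Crew H alone: 108 days; Crew C alone: 108/5 days.

108/5 days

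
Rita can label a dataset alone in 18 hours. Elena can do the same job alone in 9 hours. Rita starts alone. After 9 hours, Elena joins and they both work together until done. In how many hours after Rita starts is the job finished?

In the first 9 hours Rita alone does 9/18 = 1/2 of the job, leaving 1/2.
Once everyone is working, combined rate: 1/18 + 1/9 = (1 + 2)/18 = 3/18 = 1/6 per hour.
Remaining 1/2 at 1/6 per hour takes 3 hours.
Total from the start = 9 + 3 = 12 hours.

12 hours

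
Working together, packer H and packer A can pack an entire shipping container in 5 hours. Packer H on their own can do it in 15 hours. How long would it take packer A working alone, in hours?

15/2 hours

Combined rate is 1/5 per hour.
Known contribution: 1/15 per hour.
So packer A's rate is 1/5 − 1/15 = 2/15, meaning 15/2 hours alone.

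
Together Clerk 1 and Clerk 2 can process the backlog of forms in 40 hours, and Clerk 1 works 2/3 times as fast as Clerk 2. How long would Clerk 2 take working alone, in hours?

Let Clerk 2's rate be r; then Clerk 1's rate is (2/3)r, so together (2/3 + 1)r = (5/3)r = 1/40.
Thus r = 3/200 per hour.
Clerk 2 alone: 200/3 hours; Clerk 1 alone: 100 hours.

200/3 hours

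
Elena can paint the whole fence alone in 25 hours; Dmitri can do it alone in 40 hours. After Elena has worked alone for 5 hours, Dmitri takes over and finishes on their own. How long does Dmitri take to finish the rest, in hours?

32 hours

In 5 hours Elena does 5/25 = 1/5 of the job, leaving 4/5.
Dmitri works at 1/40 per hour, so finishing takes 4/5 ÷ 1/40 = 32 hours.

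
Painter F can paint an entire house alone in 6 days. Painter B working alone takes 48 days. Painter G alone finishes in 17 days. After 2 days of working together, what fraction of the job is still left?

Combined rate: 1/6 + 1/48 + 1/17 = (136 + 17 + 48)/816 = 201/816 = 67/272 per day.
In 2 days they complete 2·67/272 = 67/136 of the job.
So 69/136 remains.

69/136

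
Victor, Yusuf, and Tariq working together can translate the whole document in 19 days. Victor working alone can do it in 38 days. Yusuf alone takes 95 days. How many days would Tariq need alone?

Combined rate is 1/19 per day.
Known contribution: 1/38 + 1/95 = (5 + 2)/190 = 7/190 per day.
So Tariq's rate is 1/19 − 7/190 = 3/190, meaning 190/3 days alone.

190/3 days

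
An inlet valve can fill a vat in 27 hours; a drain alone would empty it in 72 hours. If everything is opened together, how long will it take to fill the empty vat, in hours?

Net rate = 1/27 − 1/72 = (8 − 3)/216 = 5/216 per hour.
Filling time = 1 ÷ (5/216) = 216/5 hours.

216/5 hours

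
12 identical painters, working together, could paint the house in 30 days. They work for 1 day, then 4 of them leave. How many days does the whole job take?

89/2 days

One painter does 1/360 of the job per day.
After 1 day with 12 painters, 1/30 is done (29/30 left).
With 8 painters the rate is 8/360 = 1/45, so the rest takes 29/30 ÷ 1/45 = 87/2 days.
Total = 1 + 87/2 = 89/2 days.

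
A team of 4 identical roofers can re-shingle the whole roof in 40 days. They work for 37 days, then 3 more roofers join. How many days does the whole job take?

271/7 days

One roofer does 1/160 of the job per day.
After 37 days with 4 roofers, 37/40 is done (3/40 left).
With 7 roofers the rate is 7/160, so the rest takes 3/40 ÷ 7/160 = 12/7 days.
Total = 37 + 12/7 = 271/7 days.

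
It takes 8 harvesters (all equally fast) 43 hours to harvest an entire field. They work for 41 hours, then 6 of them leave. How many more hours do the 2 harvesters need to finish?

One harvester does 1/344 of the job per hour.
After 41 hours with 8 harvesters, 41/43 is done (2/43 left).
With 2 harvesters the rate is 2/344 = 1/172, so the rest takes 2/43 ÷ 1/172 = 8 hours.

8 hours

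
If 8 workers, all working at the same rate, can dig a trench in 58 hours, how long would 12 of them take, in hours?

116/3 hours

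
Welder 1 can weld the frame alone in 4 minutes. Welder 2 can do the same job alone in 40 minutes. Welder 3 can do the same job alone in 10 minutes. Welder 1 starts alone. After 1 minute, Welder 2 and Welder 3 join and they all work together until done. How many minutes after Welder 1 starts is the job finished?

3 minutes

In the first 1 minute Welder 1 alone does 1/4 of the job, leaving 3/4.
Once everyone is working, combined rate: 1/4 + 1/40 + 1/10 = (10 + 1 + 4)/40 = 15/40 = 3/8 per minute.
Remaining 3/4 at 3/8 per minute takes 2 minutes.
Total from the start = 1 + 2 = 3 minutes.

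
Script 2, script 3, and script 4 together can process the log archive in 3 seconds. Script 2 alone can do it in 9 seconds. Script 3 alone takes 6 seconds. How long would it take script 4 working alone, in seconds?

Combined rate is 1/3 per second.
Known contribution: 1/9 + 1/6 = (2 + 3)/18 = 5/18 per second.
So script 4's rate is 1/3 − 5/18 = 1/18, meaning 18 seconds alone.

18 seconds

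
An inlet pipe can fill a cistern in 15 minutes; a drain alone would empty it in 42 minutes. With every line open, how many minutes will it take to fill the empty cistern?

70/3 minutes

Net rate = 1/15 − 1/42 = (14 − 5)/210 = 9/210 = 3/70 per minute.
Filling time = 1 ÷ (3/70) = 70/3 minutes.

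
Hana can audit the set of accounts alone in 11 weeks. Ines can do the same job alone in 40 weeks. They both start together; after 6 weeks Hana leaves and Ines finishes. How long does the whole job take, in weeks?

200/11 weeks

In the first 6 weeks the combined rate is 51/440, so 153/220 of the job is done, leaving 67/220.
After Hana leaves the rate is 1/40 per week; the remaining 67/220 takes 134/11 weeks.
Total = 6 + 134/11 = 200/11 weeks.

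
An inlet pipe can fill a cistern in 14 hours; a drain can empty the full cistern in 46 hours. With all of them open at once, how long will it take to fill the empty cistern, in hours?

Net rate = 1/14 − 1/46 = (23 − 7)/322 = 16/322 = 8/161 per hour.
Filling time = 1 ÷ (8/161) = 161/8 hours.

161/8 hours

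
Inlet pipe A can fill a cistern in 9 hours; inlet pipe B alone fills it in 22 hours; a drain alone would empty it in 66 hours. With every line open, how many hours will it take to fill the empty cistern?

Net rate = 1/9 + 1/22 − 1/66 = (22 + 9 − 3)/198 = 28/198 = 14/99 per hour.
Filling time = 1 ÷ (14/99) = 99/14 hours.

99/14 hours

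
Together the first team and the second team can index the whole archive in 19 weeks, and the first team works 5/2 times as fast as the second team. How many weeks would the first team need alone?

Let the second team's rate be r; then the first team's rate is (5/2)r, so together (5/2 + 1)r = (7/2)r = 1/19.
Thus r = 2/133 per week.
The second team alone: 133/2 weeks; the first team alone: 133/5 weeks.

133/5 weeks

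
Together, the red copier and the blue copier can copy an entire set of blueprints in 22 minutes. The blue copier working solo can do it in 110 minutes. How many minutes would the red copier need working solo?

55/2 minutes

Combined rate is 1/22 per minute.
Known contribution: 1/110 per minute.
So the red copier's rate is 1/22 − 1/110 = 2/55, meaning 55/2 minutes alone.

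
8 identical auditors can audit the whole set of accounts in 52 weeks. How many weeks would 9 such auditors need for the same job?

416/9 weeks

Total work is 8·52 = 416 auditor-weeks.
With 9 auditors: 416/9 weeks.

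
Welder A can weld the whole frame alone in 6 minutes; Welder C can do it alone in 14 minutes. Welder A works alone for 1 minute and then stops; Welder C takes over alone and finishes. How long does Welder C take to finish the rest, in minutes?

35/3 minutes

In 1 minute Welder A does 1/6 of the job, leaving 5/6.
Welder C works at 1/14 per minute, so finishing takes 5/6 ÷ 1/14 = 35/3 minutes.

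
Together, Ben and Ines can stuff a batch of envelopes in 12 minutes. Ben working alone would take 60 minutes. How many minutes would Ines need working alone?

15 minutes

Combined rate is 1/12 per minute.
Known contribution: 1/60 per minute.
So Ines's rate is 1/12 − 1/60 = 1/15, meaning 15 minutes alone.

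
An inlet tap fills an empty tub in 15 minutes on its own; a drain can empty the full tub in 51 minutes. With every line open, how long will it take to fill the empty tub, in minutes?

85/4 minutes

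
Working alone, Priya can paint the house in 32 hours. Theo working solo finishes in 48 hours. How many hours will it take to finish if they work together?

Combined rate: 1/32 + 1/48 = (3 + 2)/96 = 5/96 per hour.
Time = 1 ÷ (5/96) = 96/5 hours.

96/5 hours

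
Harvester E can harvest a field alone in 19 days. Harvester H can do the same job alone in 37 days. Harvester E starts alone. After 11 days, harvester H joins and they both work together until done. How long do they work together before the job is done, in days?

37/7 days

In the first 11 days harvester E alone does 11/19 of the job, leaving 8/19.
Once everyone is working, combined rate: 1/19 + 1/37 = (37 + 19)/703 = 56/703 per day.
Remaining 8/19 at 56/703 per day takes 37/7 days.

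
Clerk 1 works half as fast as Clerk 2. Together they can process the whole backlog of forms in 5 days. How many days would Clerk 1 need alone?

Let Clerk 2's rate be r; then Clerk 1's rate is (1/2)r, so together (1/2 + 1)r = (3/2)r = 1/5.
Thus r = 2/15 per day.
Clerk 2 alone: 15/2 days; Clerk 1 alone: 15 days.

15 days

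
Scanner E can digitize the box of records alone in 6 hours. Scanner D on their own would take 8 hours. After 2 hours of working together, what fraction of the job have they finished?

Combined rate: 1/6 + 1/8 = (4 + 3)/24 = 7/24 per hour.
In 2 hours they complete 2·7/24 = 7/12 of the job.

7/12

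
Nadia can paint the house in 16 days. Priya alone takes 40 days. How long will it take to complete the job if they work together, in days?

80/7 days

With two workers the combined time is the product over the sum: 16·40/(16+40) = 640/56 = 80/7 days.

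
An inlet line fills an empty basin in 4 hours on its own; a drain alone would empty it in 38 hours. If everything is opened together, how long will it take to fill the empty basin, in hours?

76/17 hours

Net rate = 1/4 − 1/38 = (19 − 2)/76 = 17/76 per hour.
Filling time = 1 ÷ (17/76) = 76/17 hours.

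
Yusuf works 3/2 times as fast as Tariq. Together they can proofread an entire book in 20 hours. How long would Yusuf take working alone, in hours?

Let Tariq's rate be r; then Yusuf's rate is (3/2)r, so together (3/2 + 1)r = (5/2)r = 1/20.
Thus r = 1/50 per hour.
Tariq alone: 50 hours; Yusuf alone: 100/3 hours.

100/3 hours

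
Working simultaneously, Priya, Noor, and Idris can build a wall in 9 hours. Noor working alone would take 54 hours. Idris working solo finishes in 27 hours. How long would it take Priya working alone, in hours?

Combined rate is 1/9 per hour.
Known contribution: 1/54 + 1/27 = (1 + 2)/54 = 3/54 = 1/18 per hour.
So Priya's rate is 1/9 − 1/18 = 1/18, meaning 18 hours alone.

18 hours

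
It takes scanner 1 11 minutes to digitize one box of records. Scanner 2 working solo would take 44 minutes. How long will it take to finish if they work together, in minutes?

44/5 minutes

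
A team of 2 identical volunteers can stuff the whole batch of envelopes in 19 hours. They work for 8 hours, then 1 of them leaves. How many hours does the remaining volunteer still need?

One volunteer does 1/38 of the job per hour.
After 8 hours with 2 volunteers, 8/19 is done (11/19 left).
With 1 volunteer the rate is 1/38, so the rest takes 11/19 ÷ 1/38 = 22 hours.

22 hours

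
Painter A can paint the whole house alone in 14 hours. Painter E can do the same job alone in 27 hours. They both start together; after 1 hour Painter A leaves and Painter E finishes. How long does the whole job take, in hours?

351/14 hours

In the first 1 hour the combined rate is 41/378, so 41/378 of the job is done, leaving 337/378.
After Painter A leaves the rate is 1/27 per hour; the remaining 337/378 takes 337/14 hours.
Total = 1 + 337/14 = 351/14 hours.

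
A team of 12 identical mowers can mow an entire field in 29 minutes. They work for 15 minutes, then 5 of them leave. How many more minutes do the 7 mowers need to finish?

One mower does 1/348 of the job per minute.
After 15 minutes with 12 mowers, 15/29 is done (14/29 left).
With 7 mowers the rate is 7/348, so the rest takes 14/29 ÷ 7/348 = 24 minutes.

24 minutes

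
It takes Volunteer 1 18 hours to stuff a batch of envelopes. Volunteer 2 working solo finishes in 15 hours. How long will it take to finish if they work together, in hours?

90/11 hours

Combined rate: 1/18 + 1/15 = (5 + 6)/90 = 11/90 per hour.
Time = 1 ÷ (11/90) = 90/11 hours.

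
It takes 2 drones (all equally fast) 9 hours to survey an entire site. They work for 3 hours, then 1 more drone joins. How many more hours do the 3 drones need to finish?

4 hours

One drone does 1/18 of the job per hour.
After 3 hours with 2 drones, 1/3 is done (2/3 left).
With 3 drones the rate is 3/18 = 1/6, so the rest takes 2/3 ÷ 1/6 = 4 hours.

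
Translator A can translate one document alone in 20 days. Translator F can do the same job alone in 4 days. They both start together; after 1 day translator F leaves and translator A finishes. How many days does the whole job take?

15 days

In the first 1 day the combined rate is 3/10, so 3/10 of the job is done, leaving 7/10.
After translator F leaves the rate is 1/20 per day; the remaining 7/10 takes 14 days.
Total = 1 + 14 = 15 days.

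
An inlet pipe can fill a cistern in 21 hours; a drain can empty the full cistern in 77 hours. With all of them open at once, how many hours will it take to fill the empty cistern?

231/8 hours

Net rate = 1/21 − 1/77 = (11 − 3)/231 = 8/231 per hour.
Filling time = 1 ÷ (8/231) = 231/8 hours.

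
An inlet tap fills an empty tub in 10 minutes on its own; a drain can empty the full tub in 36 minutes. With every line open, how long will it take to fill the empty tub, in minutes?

Net rate = 1/10 − 1/36 = (18 − 5)/180 = 13/180 per minute.
Filling time = 1 ÷ (13/180) = 180/13 minutes.

180/13 minutes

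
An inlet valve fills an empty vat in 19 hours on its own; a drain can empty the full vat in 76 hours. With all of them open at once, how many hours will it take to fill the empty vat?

76/3 hours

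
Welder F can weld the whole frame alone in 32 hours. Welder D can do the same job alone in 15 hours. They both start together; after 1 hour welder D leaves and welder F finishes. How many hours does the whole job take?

In the first 1 hour the combined rate is 47/480, so 47/480 of the job is done, leaving 433/480.
After welder D leaves the rate is 1/32 per hour; the remaining 433/480 takes 433/15 hours.
Total = 1 + 433/15 = 448/15 hours.

448/15 hours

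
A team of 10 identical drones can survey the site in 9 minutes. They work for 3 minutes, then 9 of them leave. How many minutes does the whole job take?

One drone does 1/90 of the job per minute.
After 3 minutes with 10 drones, 1/3 is done (2/3 left).
With 1 drone the rate is 1/90, so the rest takes 2/3 ÷ 1/90 = 60 minutes.
Total = 3 + 60 = 63 minutes.

63 minutes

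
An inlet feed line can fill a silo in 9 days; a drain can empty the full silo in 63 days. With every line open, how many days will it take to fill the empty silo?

Net rate = 1/9 − 1/63 = (7 − 1)/63 = 6/63 = 2/21 per day.
Filling time = 1 ÷ (2/21) = 21/2 days.

21/2 days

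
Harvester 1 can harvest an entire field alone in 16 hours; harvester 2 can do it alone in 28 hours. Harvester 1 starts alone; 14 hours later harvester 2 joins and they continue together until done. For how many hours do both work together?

In 14 hours harvester 1 does 14/16 = 7/8 of the job, leaving 1/8.
Harvester 1 and harvester 2 together work at 11/112 per hour, so finishing takes 1/8 ÷ 11/112 = 14/11 hours.

14/11 hours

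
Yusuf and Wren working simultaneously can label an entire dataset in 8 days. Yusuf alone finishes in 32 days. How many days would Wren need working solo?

32/3 days

Combined rate is 1/8 per day.
Known contribution: 1/32 per day.
So Wren's rate is 1/8 − 1/32 = 3/32, meaning 32/3 days alone.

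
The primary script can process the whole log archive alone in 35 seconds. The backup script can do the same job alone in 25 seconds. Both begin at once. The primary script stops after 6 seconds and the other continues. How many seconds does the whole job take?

145/7 seconds

In the first 6 seconds the combined rate is 12/175, so 72/175 of the job is done, leaving 103/175.
After the primary script leaves the rate is 1/25 per second; the remaining 103/175 takes 103/7 seconds.
Total = 6 + 103/7 = 145/7 seconds.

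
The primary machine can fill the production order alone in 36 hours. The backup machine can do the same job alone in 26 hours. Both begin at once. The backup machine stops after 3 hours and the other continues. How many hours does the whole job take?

414/13 hours

In the first 3 hours the combined rate is 31/468, so 31/156 of the job is done, leaving 125/156.
After the backup machine leaves the rate is 1/36 per hour; the remaining 125/156 takes 375/13 hours.
Total = 3 + 375/13 = 414/13 hours.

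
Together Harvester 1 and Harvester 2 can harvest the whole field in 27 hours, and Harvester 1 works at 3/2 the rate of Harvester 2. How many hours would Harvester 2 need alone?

135/2 hours

Let Harvester 2's rate be r; then Harvester 1's rate is (3/2)r, so together (3/2 + 1)r = (5/2)r = 1/27.
Thus r = 2/135 per hour.
Harvester 2 alone: 135/2 hours; Harvester 1 alone: 45 hours.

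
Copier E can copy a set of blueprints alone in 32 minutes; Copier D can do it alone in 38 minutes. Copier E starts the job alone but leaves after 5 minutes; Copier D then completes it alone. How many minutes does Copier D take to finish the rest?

513/16 minutes

In 5 minutes Copier E does 5/32 of the job, leaving 27/32.
Copier D works at 1/38 per minute, so finishing takes 27/32 ÷ 1/38 = 513/16 minutes.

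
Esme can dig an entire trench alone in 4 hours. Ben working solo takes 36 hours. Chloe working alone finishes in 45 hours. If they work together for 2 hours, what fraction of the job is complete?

3/5

Combined rate: 1/4 + 1/36 + 1/45 = (45 + 5 + 4)/180 = 54/180 = 3/10 per hour.
In 2 hours they complete 2·3/10 = 3/5 of the job.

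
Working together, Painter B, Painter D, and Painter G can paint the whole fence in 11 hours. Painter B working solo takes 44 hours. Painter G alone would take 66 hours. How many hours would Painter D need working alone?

132/7 hours

Combined rate is 1/11 per hour.
Known contribution: 1/44 + 1/66 = (3 + 2)/132 = 5/132 per hour.
So Painter D's rate is 1/11 − 5/132 = 7/132, meaning 132/7 hours alone.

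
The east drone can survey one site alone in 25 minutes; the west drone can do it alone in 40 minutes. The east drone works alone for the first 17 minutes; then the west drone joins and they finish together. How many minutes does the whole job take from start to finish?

In 17 minutes the east drone does 17/25 of the job, leaving 8/25.
The east drone and the west drone together work at 13/200 per minute, so finishing takes 8/25 ÷ 13/200 = 64/13 minutes.
Total time = 17 + 64/13 = 285/13 minutes.

285/13 minutes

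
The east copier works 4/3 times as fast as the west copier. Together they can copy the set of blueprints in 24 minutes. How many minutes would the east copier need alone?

42 minutes

Let the west copier's rate be r; then the east copier's rate is (4/3)r, so together (4/3 + 1)r = (7/3)r = 1/24.
Thus r = 1/56 per minute.
The west copier alone: 56 minutes; the east copier alone: 42 minutes.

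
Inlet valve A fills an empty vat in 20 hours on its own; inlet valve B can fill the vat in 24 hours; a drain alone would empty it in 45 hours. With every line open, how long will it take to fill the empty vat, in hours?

Net rate = 1/20 + 1/24 − 1/45 = (18 + 15 − 8)/360 = 25/360 = 5/72 per hour.
Filling time = 1 ÷ (5/72) = 72/5 hours.

72/5 hours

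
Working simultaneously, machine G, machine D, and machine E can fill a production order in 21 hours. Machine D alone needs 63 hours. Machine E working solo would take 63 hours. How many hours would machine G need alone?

Combined rate is 1/21 per hour.
Known contribution: 1/63 + 1/63 = (1 + 1)/63 = 2/63 per hour.
So machine G's rate is 1/21 − 2/63 = 1/63, meaning 63 hours alone.

63 hours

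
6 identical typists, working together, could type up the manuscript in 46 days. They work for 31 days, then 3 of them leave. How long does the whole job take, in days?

61 days

One typist does 1/276 of the job per day.
After 31 days with 6 typists, 31/46 is done (15/46 left).
With 3 typists the rate is 3/276 = 1/92, so the rest takes 15/46 ÷ 1/92 = 30 days.
Total = 31 + 30 = 61 days.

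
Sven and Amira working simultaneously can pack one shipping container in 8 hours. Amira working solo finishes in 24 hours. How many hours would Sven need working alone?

Combined rate is 1/8 per hour.
Known contribution: 1/24 per hour.
So Sven's rate is 1/8 − 1/24 = 1/12, meaning 12 hours alone.

12 hours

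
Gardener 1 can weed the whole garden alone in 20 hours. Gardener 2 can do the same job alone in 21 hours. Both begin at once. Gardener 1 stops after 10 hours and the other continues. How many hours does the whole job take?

21/2 hours

In the first 10 hours the combined rate is 41/420, so 41/42 of the job is done, leaving 1/42.
After Gardener 1 leaves the rate is 1/21 per hour; the remaining 1/42 takes 1/2 hours.
Total = 10 + 1/2 = 21/2 hours.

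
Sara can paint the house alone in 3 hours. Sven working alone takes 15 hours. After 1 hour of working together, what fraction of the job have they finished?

2/5

Combined rate: 1/3 + 1/15 = (5 + 1)/15 = 6/15 = 2/5 per hour.
In 1 hour they complete 1·2/5 = 2/5 of the job.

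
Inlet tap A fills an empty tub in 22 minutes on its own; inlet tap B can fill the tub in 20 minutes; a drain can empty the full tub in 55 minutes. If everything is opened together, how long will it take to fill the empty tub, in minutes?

220/17 minutes

Net rate = 1/22 + 1/20 − 1/55 = (10 + 11 − 4)/220 = 17/220 per minute.
Filling time = 1 ÷ (17/220) = 220/17 minutes.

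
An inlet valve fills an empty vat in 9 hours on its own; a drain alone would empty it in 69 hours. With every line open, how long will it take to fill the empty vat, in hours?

207/20 hours

Net rate = 1/9 − 1/69 = (23 − 3)/207 = 20/207 per hour.
Filling time = 1 ÷ (20/207) = 207/20 hours.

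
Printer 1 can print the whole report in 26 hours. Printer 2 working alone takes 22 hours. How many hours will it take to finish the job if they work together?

With two workers the combined time is the product over the sum: 26·22/(26+22) = 572/48 = 143/12 hours.

143/12 hours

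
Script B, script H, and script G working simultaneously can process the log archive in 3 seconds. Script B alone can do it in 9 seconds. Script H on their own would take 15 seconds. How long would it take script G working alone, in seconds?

45/7 seconds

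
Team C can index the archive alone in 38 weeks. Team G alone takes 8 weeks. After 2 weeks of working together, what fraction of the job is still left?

53/76

Combined rate: 1/38 + 1/8 = (4 + 19)/152 = 23/152 per week.
In 2 weeks they complete 2·23/152 = 23/76 of the job.
So 53/76 remains.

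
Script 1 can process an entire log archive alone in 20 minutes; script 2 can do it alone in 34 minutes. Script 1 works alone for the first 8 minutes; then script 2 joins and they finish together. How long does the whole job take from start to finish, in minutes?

In 8 minutes script 1 does 8/20 = 2/5 of the job, leaving 3/5.
Script 1 and script 2 together work at 27/340 per minute, so finishing takes 3/5 ÷ 27/340 = 68/9 minutes.
Total time = 8 + 68/9 = 140/9 minutes.

140/9 minutes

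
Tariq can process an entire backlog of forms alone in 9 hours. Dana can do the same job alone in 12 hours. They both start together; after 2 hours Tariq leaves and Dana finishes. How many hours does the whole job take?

In the first 2 hours the combined rate is 7/36, so 7/18 of the job is done, leaving 11/18.
After Tariq leaves the rate is 1/12 per hour; the remaining 11/18 takes 22/3 hours.
Total = 2 + 22/3 = 28/3 hours.

28/3 hours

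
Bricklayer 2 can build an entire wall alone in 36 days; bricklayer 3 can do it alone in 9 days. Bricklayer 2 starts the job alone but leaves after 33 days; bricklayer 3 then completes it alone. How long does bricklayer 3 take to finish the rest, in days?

3/4 days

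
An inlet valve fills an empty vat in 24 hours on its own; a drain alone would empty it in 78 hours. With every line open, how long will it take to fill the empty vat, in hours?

104/3 hours

Net rate = 1/24 − 1/78 = (13 − 4)/312 = 9/312 = 3/104 per hour.
Filling time = 1 ÷ (3/104) = 104/3 hours.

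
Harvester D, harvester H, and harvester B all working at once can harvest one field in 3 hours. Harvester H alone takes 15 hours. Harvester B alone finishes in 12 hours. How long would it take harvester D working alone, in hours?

Combined rate is 1/3 per hour.
Known contribution: 1/15 + 1/12 = (4 + 5)/60 = 9/60 = 3/20 per hour.
So harvester D's rate is 1/3 − 3/20 = 11/60, meaning 60/11 hours alone.

60/11 hours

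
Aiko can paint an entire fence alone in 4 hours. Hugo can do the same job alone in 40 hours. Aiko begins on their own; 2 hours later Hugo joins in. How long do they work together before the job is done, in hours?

20/11 hours

In the first 2 hours Aiko alone does 2/4 = 1/2 of the job, leaving 1/2.
Once everyone is working, combined rate: 1/4 + 1/40 = (10 + 1)/40 = 11/40 per hour.
Remaining 1/2 at 11/40 per hour takes 20/11 hours.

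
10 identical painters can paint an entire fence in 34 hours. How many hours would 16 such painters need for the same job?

Total work is 10·34 = 340 painter-hours.
With 16 painters: 340/16 = 85/4 hours.

85/4 hours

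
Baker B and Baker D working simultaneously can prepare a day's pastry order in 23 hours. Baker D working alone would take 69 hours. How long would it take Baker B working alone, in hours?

Combined rate is 1/23 per hour.
Known contribution: 1/69 per hour.
So Baker B's rate is 1/23 − 1/69 = 2/69, meaning 69/2 hours alone.

69/2 hours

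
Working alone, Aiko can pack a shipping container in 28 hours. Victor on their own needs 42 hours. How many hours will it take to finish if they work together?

84/5 hours

With two workers the combined time is the product over the sum: 28·42/(28+42) = 1176/70 = 84/5 hours.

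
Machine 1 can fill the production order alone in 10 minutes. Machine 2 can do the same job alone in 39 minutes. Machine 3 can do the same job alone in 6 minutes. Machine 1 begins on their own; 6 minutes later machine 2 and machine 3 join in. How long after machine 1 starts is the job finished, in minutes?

140/19 minutes

In the first 6 minutes machine 1 alone does 6/10 = 3/5 of the job, leaving 2/5.
Once everyone is working, combined rate: 1/10 + 1/39 + 1/6 = (39 + 10 + 65)/390 = 114/390 = 19/65 per minute.
Remaining 2/5 at 19/65 per minute takes 26/19 minutes.
Total from the start = 6 + 26/19 = 140/19 minutes.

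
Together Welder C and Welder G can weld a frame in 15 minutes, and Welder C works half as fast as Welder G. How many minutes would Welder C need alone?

45 minutes

Let Welder G's rate be r; then Welder C's rate is (1/2)r, so together (1/2 + 1)r = (3/2)r = 1/15.
Thus r = 2/45 per minute.
Welder G alone: 45/2 minutes; Welder C alone: 45 minutes.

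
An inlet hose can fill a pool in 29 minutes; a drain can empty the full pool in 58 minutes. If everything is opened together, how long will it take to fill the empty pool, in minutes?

Net rate = 1/29 − 1/58 = (2 − 1)/58 = 1/58 per minute.
Filling time = 1 ÷ (1/58) = 58 minutes.

58 minutes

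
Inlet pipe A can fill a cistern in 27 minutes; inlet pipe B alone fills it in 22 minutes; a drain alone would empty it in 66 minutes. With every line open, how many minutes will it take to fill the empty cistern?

297/20 minutes

Net rate = 1/27 + 1/22 − 1/66 = (22 + 27 − 9)/594 = 40/594 = 20/297 per minute.
Filling time = 1 ÷ (20/297) = 297/20 minutes.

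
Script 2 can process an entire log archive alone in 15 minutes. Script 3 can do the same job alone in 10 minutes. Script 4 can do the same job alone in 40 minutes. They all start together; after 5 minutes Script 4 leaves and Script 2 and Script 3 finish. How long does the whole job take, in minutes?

21/4 minutes

In the first 5 minutes the combined rate is 23/120, so 23/24 of the job is done, leaving 1/24.
After Script 4 leaves the rate is 1/6 per minute; the remaining 1/24 takes 1/4 minutes.
Total = 5 + 1/4 = 21/4 minutes.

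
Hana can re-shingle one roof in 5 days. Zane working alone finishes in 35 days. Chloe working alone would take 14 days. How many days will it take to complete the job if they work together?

10/3 days

Combined rate: 1/5 + 1/35 + 1/14 = (14 + 2 + 5)/70 = 21/70 = 3/10 per day.
Time = 1 ÷ (3/10) = 10/3 days.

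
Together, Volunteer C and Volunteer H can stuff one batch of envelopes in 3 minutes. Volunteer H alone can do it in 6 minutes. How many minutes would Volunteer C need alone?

Combined rate is 1/3 per minute.
Known contribution: 1/6 per minute.
So Volunteer C's rate is 1/3 − 1/6 = 1/6, meaning 6 minutes alone.

6 minutes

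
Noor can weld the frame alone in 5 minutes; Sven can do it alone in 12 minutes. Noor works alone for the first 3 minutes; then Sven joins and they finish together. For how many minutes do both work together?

In 3 minutes Noor does 3/5 of the job, leaving 2/5.
Noor and Sven together work at 17/60 per minute, so finishing takes 2/5 ÷ 17/60 = 24/17 minutes.

24/17 minutes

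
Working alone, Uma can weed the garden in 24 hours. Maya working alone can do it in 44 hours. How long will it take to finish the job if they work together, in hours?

264/17 hours

Combined rate: 1/24 + 1/44 = (11 + 6)/264 = 17/264 per hour.
Time = 1 ÷ (17/264) = 264/17 hours.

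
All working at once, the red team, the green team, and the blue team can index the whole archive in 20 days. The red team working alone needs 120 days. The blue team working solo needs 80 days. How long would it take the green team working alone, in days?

240/7 days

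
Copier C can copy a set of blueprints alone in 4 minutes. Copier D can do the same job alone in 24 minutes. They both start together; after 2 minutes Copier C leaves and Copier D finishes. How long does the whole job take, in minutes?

In the first 2 minutes the combined rate is 7/24, so 7/12 of the job is done, leaving 5/12.
After Copier C leaves the rate is 1/24 per minute; the remaining 5/12 takes 10 minutes.
Total = 2 + 10 = 12 minutes.

12 minutes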